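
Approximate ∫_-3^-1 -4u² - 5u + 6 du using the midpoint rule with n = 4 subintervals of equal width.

Δu = (-1 − (-3))/4 = 0.5.
Midpoints: -2.75, -2.25, -1.75, -1.25.
f(-2.75) = -10.5, f(-2.25) = -3, f(-1.75) = 2.5, f(-1.25) = 6.
Sum = Δu · [f(-2.75) + f(-2.25) + f(-1.75) + f(-1.25)].
Sum = -2.5.

-2.5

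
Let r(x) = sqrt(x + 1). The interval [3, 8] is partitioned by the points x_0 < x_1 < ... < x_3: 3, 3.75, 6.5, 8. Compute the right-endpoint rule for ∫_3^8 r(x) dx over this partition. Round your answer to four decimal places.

13.6658

Subinterval widths: 0.75, 2.75, 1.5.
Right endpoints: 3.75, 6.5, 8.
r(3.75) ≈ 2.1794, r(6.5) ≈ 2.7386, r(8) ≈ 3.0000.
Sum = Σ Δx_i · r(x_i).
Sum ≈ 13.6658.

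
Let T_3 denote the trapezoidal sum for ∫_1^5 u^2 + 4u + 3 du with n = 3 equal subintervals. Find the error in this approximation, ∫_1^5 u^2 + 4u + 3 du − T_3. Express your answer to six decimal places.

Exact integral: ∫_1^5 f(u) du ≈ 101.33333333.
T_3 ≈ 102.51851852.
Error ≈ 101.33333333 − 102.51851852 ≈ -1.185185.

-1.185185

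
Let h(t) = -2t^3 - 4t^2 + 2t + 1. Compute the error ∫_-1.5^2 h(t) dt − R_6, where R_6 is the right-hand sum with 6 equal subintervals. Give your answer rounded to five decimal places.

Exact integral: ∫_-1.5^2 h(t) dt ≈ -15.3854167.
R_6 ≈ -23.1125579.
Error ≈ -15.3854167 − (-23.1125579) ≈ 7.72714.

7.72714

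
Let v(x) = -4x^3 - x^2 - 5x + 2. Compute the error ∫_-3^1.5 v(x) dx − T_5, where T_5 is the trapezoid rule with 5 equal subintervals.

Exact integral: ∫_-3^1.5 v(x) dx = 91.6875.
T_5 = 96.5475.
Error = 91.6875 − 96.5475 = -4.86.

-4.86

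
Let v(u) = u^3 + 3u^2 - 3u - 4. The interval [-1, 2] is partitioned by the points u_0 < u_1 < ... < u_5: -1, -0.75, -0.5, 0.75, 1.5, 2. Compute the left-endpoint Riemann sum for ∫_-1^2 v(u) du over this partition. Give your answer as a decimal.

Subinterval widths: 0.25, 0.25, 1.25, 0.75, 0.5.
Left endpoints: -1, -0.75, -0.5, 0.75, 1.5.
v(-1) = 1, v(-0.75) = -0.484375, v(-0.5) = -1.875, v(0.75) = -4.140625, v(1.5) = 1.625.
Sum = Σ Δu_i · v(u_i).
Sum = -4.5078125.

-4.5078125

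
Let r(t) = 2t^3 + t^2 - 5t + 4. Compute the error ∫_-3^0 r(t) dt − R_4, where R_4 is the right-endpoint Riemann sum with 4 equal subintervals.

Exact integral: ∫_-3^0 r(t) dt = 3.
R_4 = 12.
Error = 3 − 12 = -9.

-9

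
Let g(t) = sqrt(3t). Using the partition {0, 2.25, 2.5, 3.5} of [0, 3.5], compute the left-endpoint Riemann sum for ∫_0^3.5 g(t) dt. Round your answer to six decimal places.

Subinterval widths: 2.25, 0.25, 1.
Left endpoints: 0, 2.25, 2.5.
g(0) ≈ 0.000000, g(2.25) ≈ 2.598076, g(2.5) ≈ 2.738613.
Sum = Σ Δt_i · g(t_i).
Sum ≈ 3.388132.

3.388132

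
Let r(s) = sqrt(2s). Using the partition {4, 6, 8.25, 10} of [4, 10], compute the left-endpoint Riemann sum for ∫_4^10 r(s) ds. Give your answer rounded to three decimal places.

20.560

Subinterval widths: 2, 2.25, 1.75.
Left endpoints: 4, 6, 8.25.
r(4) ≈ 2.828, r(6) ≈ 3.464, r(8.25) ≈ 4.062.
Sum = Σ Δs_i · r(s_i).
Sum ≈ 20.560.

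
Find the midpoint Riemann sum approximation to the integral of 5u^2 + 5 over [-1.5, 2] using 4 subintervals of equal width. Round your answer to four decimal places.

35.3418

Δu = (2 − (-1.5))/4 = 0.875.
Midpoints: -1.0625, -0.1875, 0.6875, 1.5625.
f(-1.0625) = 10.64453125, f(-0.1875) = 5.17578125, f(0.6875) = 7.36328125, f(1.5625) = 17.20703125.
Sum = Δu · [f(-1.0625) + f(-0.1875) + f(0.6875) + f(1.5625)].
Sum ≈ 35.3418.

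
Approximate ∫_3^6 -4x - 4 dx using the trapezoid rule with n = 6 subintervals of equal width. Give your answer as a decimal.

-66

Δx = (6 − 3)/6 = 0.5.
f(3) = -16, f(3.5) = -18, f(4) = -20, f(4.5) = -22, f(5) = -24, f(5.5) = -26, f(6) = -28.
T_6 = (Δx/2)·[f(x_0) + 2f(x_1) + ... + 2f(x_{5}) + f(x_6)].
Sum = -66.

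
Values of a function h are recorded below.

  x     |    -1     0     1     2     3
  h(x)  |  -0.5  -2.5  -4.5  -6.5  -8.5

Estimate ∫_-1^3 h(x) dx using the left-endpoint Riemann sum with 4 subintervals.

-14

Δx = 1.
Sum = 1·[(-0.5) + (-2.5) + (-4.5) + (-6.5)] = -14.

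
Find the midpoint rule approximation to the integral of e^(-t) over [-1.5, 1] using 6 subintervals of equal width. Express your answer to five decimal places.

4.08420

Δt = (1 − (-1.5))/6 = 5/12.
Midpoints: -31/24, -0.875, -11/24, -1/24, 0.375, 19/24.
f(-31/24) ≈ 3.63885, f(-0.875) ≈ 2.39888, f(-11/24) ≈ 1.58144, f(-1/24) ≈ 1.04255, f(0.375) ≈ 0.68729, f(19/24) ≈ 0.45309.
Sum = Δt · [f(-31/24) + f(-0.875) + f(-11/24) + ...].
Sum ≈ 4.08420.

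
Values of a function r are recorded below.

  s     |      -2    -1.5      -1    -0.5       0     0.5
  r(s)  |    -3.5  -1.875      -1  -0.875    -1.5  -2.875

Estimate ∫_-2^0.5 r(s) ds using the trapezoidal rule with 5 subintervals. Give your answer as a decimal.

-4.21875

Δs = 0.5.
T_5 = (0.5/2)·[(-3.5) + 2·(-1.875) + 2·(-1) + 2·(-0.875) + 2·(-1.5) + (-2.875)] = -4.21875.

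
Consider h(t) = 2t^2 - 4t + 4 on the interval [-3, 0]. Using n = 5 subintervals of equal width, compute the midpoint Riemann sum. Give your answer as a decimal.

Δt = (0 − (-3))/5 = 0.6.
Midpoints: -2.7, -2.1, -1.5, -0.9, -0.3.
h(-2.7) = 29.38, h(-2.1) = 21.22, h(-1.5) = 14.5, h(-0.9) = 9.22, h(-0.3) = 5.38.
Sum = Δt · [h(-2.7) + h(-2.1) + h(-1.5) + h(-0.9) + h(-0.3)].
Sum = 47.82.

47.82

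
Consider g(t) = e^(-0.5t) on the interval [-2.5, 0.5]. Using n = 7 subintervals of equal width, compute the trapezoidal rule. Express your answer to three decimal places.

5.444

Δt = (0.5 − (-2.5))/7 = 3/7.
g(-2.5) ≈ 3.490, g(-29/14) ≈ 2.817, g(-23/14) ≈ 2.274, g(-17/14) ≈ 1.835, g(-11/14) ≈ 1.481, g(-5/14) ≈ 1.196, g(1/14) ≈ 0.965, g(0.5) ≈ 0.779.
T_7 = (Δt/2)·[g(t_0) + 2g(t_1) + ... + 2g(t_{6}) + g(t_7)].
Sum ≈ 5.444.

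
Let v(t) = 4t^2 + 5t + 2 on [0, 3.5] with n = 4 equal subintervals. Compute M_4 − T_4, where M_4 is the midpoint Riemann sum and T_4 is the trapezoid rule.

M_4 = 93.8984375.
T_4 = 96.578125.
M_4 − T_4 = -2.6796875.

-2.6796875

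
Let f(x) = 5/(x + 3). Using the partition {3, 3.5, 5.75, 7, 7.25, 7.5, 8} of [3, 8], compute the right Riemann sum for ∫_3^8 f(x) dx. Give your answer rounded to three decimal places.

Subinterval widths: 0.5, 2.25, 1.25, 0.25, 0.25, 0.5.
Right endpoints: 3.5, 5.75, 7, 7.25, 7.5, 8.
f(3.5) = 10/13, f(5.75) = 4/7, f(7) = 0.5, f(7.25) = 20/41, f(7.5) = 10/21, f(8) = 5/11.
Sum = Σ Δx_i · f(x_i).
Sum ≈ 2.764.

2.764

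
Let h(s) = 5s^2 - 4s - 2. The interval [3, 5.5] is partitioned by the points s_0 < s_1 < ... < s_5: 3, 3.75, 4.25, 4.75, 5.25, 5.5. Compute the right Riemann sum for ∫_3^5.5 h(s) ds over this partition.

210.765625

Subinterval widths: 0.75, 0.5, 0.5, 0.5, 0.25.
Right endpoints: 3.75, 4.25, 4.75, 5.25, 5.5.
h(3.75) = 53.3125, h(4.25) = 71.3125, h(4.75) = 91.8125, h(5.25) = 114.8125, h(5.5) = 127.25.
Sum = Σ Δs_i · h(s_i).
Sum = 210.765625.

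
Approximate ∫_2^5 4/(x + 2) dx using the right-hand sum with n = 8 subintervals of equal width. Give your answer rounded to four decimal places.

2.1601

Δx = (5 − 2)/8 = 0.375.
Right endpoints: 2.375, 2.75, 3.125, 3.5, 3.875, 4.25, 4.625, 5.
f(2.375) = 32/35, f(2.75) = 16/19, f(3.125) = 32/41, f(3.5) = 8/11, f(3.875) = 32/47, f(4.25) = 0.64, f(4.625) = 32/53, f(5) = 4/7.
Sum = Δx · [f(2.375) + f(2.75) + f(3.125) + ...].
Sum ≈ 2.1601.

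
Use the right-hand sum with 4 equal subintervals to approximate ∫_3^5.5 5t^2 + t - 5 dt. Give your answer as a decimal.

265.21484375

Δt = (5.5 − 3)/4 = 0.625.
Right endpoints: 3.625, 4.25, 4.875, 5.5.
f(3.625) = 64.328125, f(4.25) = 89.5625, f(4.875) = 118.703125, f(5.5) = 151.75.
Sum = Δt · [f(3.625) + f(4.25) + f(4.875) + f(5.5)].
Sum = 265.21484375.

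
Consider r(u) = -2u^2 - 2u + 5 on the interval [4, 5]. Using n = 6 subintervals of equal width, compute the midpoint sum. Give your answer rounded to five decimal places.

Δu = (5 − 4)/6 = 1/6.
Midpoints: 49/12, 4.25, 53/12, 55/12, 4.75, 59/12.
r(49/12) = -2629/72, r(4.25) = -39.625, r(53/12) = -3085/72, r(55/12) = -3325/72, r(4.75) = -49.625, r(59/12) = -3829/72.
Sum = Δu · [r(49/12) + r(4.25) + r(53/12) + ...].
Sum ≈ -44.66204.

-44.66204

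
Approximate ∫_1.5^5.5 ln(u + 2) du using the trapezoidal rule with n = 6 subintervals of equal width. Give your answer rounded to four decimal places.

Δu = (5.5 − 1.5)/6 = 2/3.
f(1.5) ≈ 1.2528, f(13/6) ≈ 1.4271, f(17/6) ≈ 1.5755, f(3.5) ≈ 1.7047, f(25/6) ≈ 1.8192, f(29/6) ≈ 1.9218, f(5.5) ≈ 2.0149.
T_6 = (Δu/2)·[f(u_0) + 2f(u_1) + ... + 2f(u_{5}) + f(u_6)].
Sum ≈ 6.7215.

6.7215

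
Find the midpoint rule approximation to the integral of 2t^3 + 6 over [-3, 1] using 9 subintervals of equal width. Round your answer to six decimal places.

-15.604938

Δt = (1 − (-3))/9 = 4/9.
Midpoints: -25/9, -7/3, -17/9, -13/9, -1, -5/9, -1/9, 1/3, 7/9.
f(-25/9) = -26876/729, f(-7/3) = -524/27, f(-17/9) = -5452/729, f(-13/9) = -20/729, f(-1) = 4, f(-5/9) = 4124/729, f(-1/9) = 4372/729, f(1/3) = 164/27, f(7/9) = 5060/729.
Sum = Δt · [f(-25/9) + f(-7/3) + f(-17/9) + ...].
Sum ≈ -15.604938.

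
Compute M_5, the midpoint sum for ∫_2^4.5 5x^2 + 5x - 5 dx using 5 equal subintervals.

166.40625

Δx = (4.5 − 2)/5 = 0.5.
Midpoints: 2.25, 2.75, 3.25, 3.75, 4.25.
f(2.25) = 31.5625, f(2.75) = 46.5625, f(3.25) = 64.0625, f(3.75) = 84.0625, f(4.25) = 106.5625.
Sum = Δx · [f(2.25) + f(2.75) + f(3.25) + f(3.75) + f(4.25)].
Sum = 166.40625.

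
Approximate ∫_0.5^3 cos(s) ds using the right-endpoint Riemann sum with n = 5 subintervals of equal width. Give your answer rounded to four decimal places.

Δs = (3 − 0.5)/5 = 0.5.
Right endpoints: 1, 1.5, 2, 2.5, 3.
f(1) ≈ 0.5403, f(1.5) ≈ 0.0707, f(2) ≈ -0.4161, f(2.5) ≈ -0.8011, f(3) ≈ -0.9900.
Sum = Δs · [f(1) + f(1.5) + f(2) + f(2.5) + f(3)].
Sum ≈ -0.7981.

-0.7981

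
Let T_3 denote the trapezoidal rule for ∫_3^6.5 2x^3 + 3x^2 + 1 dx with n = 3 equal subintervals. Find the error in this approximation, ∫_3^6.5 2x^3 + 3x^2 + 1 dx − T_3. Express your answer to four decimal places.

-25.0104

Exact integral: ∫_3^6.5 f(x) dx = 1103.15625.
T_3 ≈ 1128.166667.
Error ≈ 1103.15625 − 1128.166667 ≈ -25.0104.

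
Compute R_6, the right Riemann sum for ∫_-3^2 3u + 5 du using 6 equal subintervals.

Δu = (2 − (-3))/6 = 5/6.
Right endpoints: -13/6, -4/3, -0.5, 1/3, 7/6, 2.
f(-13/6) = -1.5, f(-4/3) = 1, f(-0.5) = 3.5, f(1/3) = 6, f(7/6) = 8.5, f(2) = 11.
Sum = Δu · [f(-13/6) + f(-4/3) + f(-0.5) + ...].
Sum = 23.75.

23.75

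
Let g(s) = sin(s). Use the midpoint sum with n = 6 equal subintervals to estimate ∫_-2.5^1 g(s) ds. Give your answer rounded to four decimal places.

Δs = (1 − (-2.5))/6 = 7/12.
Midpoints: -53/24, -1.625, -25/24, -11/24, 0.125, 17/24.
g(-53/24) ≈ -0.8036, g(-1.625) ≈ -0.9985, g(-25/24) ≈ -0.8632, g(-11/24) ≈ -0.4425, g(0.125) ≈ 0.1247, g(17/24) ≈ 0.6506.
Sum = Δs · [g(-53/24) + g(-1.625) + g(-25/24) + ...].
Sum ≈ -1.3607.

-1.3607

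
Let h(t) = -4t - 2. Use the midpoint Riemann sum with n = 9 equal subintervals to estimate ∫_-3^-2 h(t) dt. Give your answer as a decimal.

Δt = (-2 − (-3))/9 = 1/9.
Midpoints: -53/18, -17/6, -49/18, -47/18, -2.5, -43/18, -41/18, -13/6, -37/18.
h(-53/18) = 88/9, h(-17/6) = 28/3, h(-49/18) = 80/9, h(-47/18) = 76/9, h(-2.5) = 8, h(-43/18) = 68/9, h(-41/18) = 64/9, h(-13/6) = 20/3, h(-37/18) = 56/9.
Sum = Δt · [h(-53/18) + h(-17/6) + h(-49/18) + ...].
Sum = 8.

8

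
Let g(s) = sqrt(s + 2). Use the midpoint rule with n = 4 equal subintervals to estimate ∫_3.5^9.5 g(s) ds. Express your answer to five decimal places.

Δs = (9.5 − 3.5)/4 = 1.5.
Midpoints: 4.25, 5.75, 7.25, 8.75.
g(4.25) ≈ 2.50000, g(5.75) ≈ 2.78388, g(7.25) ≈ 3.04138, g(8.75) ≈ 3.27872.
Sum = Δs · [g(4.25) + g(5.75) + g(7.25) + g(8.75)].
Sum ≈ 17.40597.

17.40597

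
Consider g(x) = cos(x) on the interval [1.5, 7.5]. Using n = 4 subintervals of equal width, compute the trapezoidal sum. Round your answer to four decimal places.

Δx = (7.5 − 1.5)/4 = 1.5.
g(1.5) ≈ 0.0707, g(3) ≈ -0.9900, g(4.5) ≈ -0.2108, g(6) ≈ 0.9602, g(7.5) ≈ 0.3466.
T_4 = (Δx/2)·[g(x_0) + 2g(x_1) + 2g(x_2) + 2g(x_3) + g(x_4)].
Sum ≈ -0.0479.

-0.0479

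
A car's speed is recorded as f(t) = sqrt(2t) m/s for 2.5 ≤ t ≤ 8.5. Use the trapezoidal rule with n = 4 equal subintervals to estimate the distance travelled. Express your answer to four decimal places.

19.5994

Δt = (8.5 − 2.5)/4 = 1.5.
f(2.5) ≈ 2.2361, f(4) ≈ 2.8284, f(5.5) ≈ 3.3166, f(7) ≈ 3.7417, f(8.5) ≈ 4.1231.
T_4 = (Δt/2)·[f(t_0) + 2f(t_1) + 2f(t_2) + 2f(t_3) + f(t_4)].
Sum ≈ 19.5994.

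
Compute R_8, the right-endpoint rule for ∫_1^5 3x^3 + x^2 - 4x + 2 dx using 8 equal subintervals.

Δx = (5 − 1)/8 = 0.5.
Right endpoints: 1.5, 2, 2.5, 3, 3.5, 4, 4.5, 5.
f(1.5) = 8.375, f(2) = 22, f(2.5) = 45.125, f(3) = 80, f(3.5) = 128.875, f(4) = 194, f(4.5) = 277.625, f(5) = 382.
Sum = Δx · [f(1.5) + f(2) + f(2.5) + ...].
Sum = 569.

569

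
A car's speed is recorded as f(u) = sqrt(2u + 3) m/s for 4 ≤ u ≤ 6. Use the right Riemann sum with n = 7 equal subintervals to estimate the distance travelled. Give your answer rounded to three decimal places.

7.283

Δu = (6 − 4)/7 = 2/7.
Right endpoints: 30/7, 32/7, 34/7, 36/7, 38/7, 40/7, 6.
f(30/7) ≈ 3.402, f(32/7) ≈ 3.485, f(34/7) ≈ 3.566, f(36/7) ≈ 3.645, f(38/7) ≈ 3.723, f(40/7) ≈ 3.798, f(6) ≈ 3.873.
Sum = Δu · [f(30/7) + f(32/7) + f(34/7) + ...].
Sum ≈ 7.283.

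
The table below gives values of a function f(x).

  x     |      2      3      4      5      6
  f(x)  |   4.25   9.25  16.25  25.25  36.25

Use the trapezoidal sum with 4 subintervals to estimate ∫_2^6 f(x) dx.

Δx = 1.
T_4 = (1/2)·[4.25 + 2·9.25 + 2·16.25 + 2·25.25 + 36.25] = 71.

71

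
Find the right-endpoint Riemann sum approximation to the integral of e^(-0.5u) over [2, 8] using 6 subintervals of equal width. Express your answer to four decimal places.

Δu = (8 − 2)/6 = 1.
Right endpoints: 3, 4, 5, 6, 7, 8.
f(3) ≈ 0.2231, f(4) ≈ 0.1353, f(5) ≈ 0.0821, f(6) ≈ 0.0498, f(7) ≈ 0.0302, f(8) ≈ 0.0183.
Sum = Δu · [f(3) + f(4) + f(5) + ...].
Sum ≈ 0.5389.

0.5389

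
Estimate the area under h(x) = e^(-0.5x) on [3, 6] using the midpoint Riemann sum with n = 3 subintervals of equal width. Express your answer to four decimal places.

Δx = (6 − 3)/3 = 1.
Midpoints: 3.5, 4.5, 5.5.
h(3.5) ≈ 0.1738, h(4.5) ≈ 0.1054, h(5.5) ≈ 0.0639.
Sum = Δx · [h(3.5) + h(4.5) + h(5.5)].
Sum ≈ 0.3431.

0.3431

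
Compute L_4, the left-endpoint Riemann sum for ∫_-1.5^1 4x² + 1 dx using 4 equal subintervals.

10.546875

Δx = (1 − (-1.5))/4 = 0.625.
Left endpoints: -1.5, -0.875, -0.25, 0.375.
f(-1.5) = 10, f(-0.875) = 4.0625, f(-0.25) = 1.25, f(0.375) = 1.5625.
Sum = Δx · [f(-1.5) + f(-0.875) + f(-0.25) + f(0.375)].
Sum = 10.546875.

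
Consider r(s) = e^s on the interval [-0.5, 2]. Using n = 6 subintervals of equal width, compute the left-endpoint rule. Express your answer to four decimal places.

5.4673

Δs = (2 − (-0.5))/6 = 5/12.
Left endpoints: -0.5, -1/12, 1/3, 0.75, 7/6, 19/12.
r(-0.5) ≈ 0.6065, r(-1/12) ≈ 0.9200, r(1/3) ≈ 1.3956, r(0.75) ≈ 2.1170, r(7/6) ≈ 3.2113, r(19/12) ≈ 4.8712.
Sum = Δs · [r(-0.5) + r(-1/12) + r(1/3) + ...].
Sum ≈ 5.4673.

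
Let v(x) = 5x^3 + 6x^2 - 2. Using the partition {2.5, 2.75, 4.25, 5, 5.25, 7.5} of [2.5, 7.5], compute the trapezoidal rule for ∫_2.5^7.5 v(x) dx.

4940.21875

Subinterval widths: 0.25, 1.5, 0.75, 0.25, 2.25.
v(2.5) = 113.625, v(2.75) = 147.359375, v(4.25) = 490.203125, v(5) = 773, v(5.25) = 886.890625, v(7.5) = 2444.875.
On each subinterval the trapezoid contributes (Δx_i/2)·[v(x_{i-1}) + v(x_i)].
Sum = 4940.21875.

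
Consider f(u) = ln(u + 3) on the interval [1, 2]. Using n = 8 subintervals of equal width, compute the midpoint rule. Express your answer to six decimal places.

1.502045

Δu = (2 − 1)/8 = 0.125.
Midpoints: 1.0625, 1.1875, 1.3125, 1.4375, 1.5625, 1.6875, 1.8125, 1.9375.
f(1.0625) ≈ 1.401799, f(1.1875) ≈ 1.432104, f(1.3125) ≈ 1.461518, f(1.4375) ≈ 1.490091, f(1.5625) ≈ 1.517871, f(1.6875) ≈ 1.544899, f(1.8125) ≈ 1.571217, f(1.9375) ≈ 1.596859.
Sum = Δu · [f(1.0625) + f(1.1875) + f(1.3125) + ...].
Sum ≈ 1.502045.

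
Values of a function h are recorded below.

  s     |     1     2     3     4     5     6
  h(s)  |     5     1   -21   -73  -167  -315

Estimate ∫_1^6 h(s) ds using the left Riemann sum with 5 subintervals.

-255

Δs = 1.
Sum = 1·[5 + 1 + (-21) + (-73) + (-167)] = -255.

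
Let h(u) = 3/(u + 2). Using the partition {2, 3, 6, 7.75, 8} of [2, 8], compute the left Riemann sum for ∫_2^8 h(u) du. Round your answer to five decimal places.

3.28317

Subinterval widths: 1, 3, 1.75, 0.25.
Left endpoints: 2, 3, 6, 7.75.
h(2) = 0.75, h(3) = 0.6, h(6) = 0.375, h(7.75) = 4/13.
Sum = Σ Δu_i · h(u_i).
Sum ≈ 3.28317.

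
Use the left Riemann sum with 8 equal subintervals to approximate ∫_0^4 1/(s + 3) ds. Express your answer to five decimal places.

0.89680

Δs = (4 − 0)/8 = 0.5.
Left endpoints: 0, 0.5, 1, 1.5, 2, 2.5, 3, 3.5.
f(0) = 1/3, f(0.5) = 2/7, f(1) = 0.25, f(1.5) = 2/9, f(2) = 0.2, f(2.5) = 2/11, f(3) = 1/6, f(3.5) = 2/13.
Sum = Δs · [f(0) + f(0.5) + f(1) + ...].
Sum ≈ 0.89680.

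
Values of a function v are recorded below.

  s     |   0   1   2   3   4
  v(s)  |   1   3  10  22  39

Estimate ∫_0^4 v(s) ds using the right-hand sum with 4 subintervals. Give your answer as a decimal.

74

Δs = 1.
Sum = 1·[3 + 10 + 22 + 39] = 74.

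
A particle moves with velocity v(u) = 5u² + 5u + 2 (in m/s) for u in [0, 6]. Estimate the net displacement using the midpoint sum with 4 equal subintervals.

Δu = (6 − 0)/4 = 1.5.
Midpoints: 0.75, 2.25, 3.75, 5.25.
v(0.75) = 8.5625, v(2.25) = 38.5625, v(3.75) = 91.0625, v(5.25) = 166.0625.
Sum = Δu · [v(0.75) + v(2.25) + v(3.75) + v(5.25)].
Sum = 456.375.

456.375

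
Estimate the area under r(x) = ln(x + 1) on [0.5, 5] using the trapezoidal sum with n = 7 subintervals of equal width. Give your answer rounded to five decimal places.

5.62527

Δx = (5 − 0.5)/7 = 9/14.
r(0.5) ≈ 0.40547, r(8/7) ≈ 0.76214, r(25/14) ≈ 1.02450, r(17/7) ≈ 1.23214, r(43/14) ≈ 1.40399, r(26/7) ≈ 1.55060, r(61/14) ≈ 1.67843, r(5) ≈ 1.79176.
T_7 = (Δx/2)·[r(x_0) + 2r(x_1) + ... + 2r(x_{6}) + r(x_7)].
Sum ≈ 5.62527.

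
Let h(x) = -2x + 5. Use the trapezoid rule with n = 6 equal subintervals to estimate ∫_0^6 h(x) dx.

-6

Δx = (6 − 0)/6 = 1.
h(0) = 5, h(1) = 3, h(2) = 1, h(3) = -1, h(4) = -3, h(5) = -5, h(6) = -7.
T_6 = (Δx/2)·[h(x_0) + 2h(x_1) + ... + 2h(x_{5}) + h(x_6)].
Sum = -6.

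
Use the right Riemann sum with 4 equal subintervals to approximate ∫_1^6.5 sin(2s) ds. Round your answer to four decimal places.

Δs = (6.5 − 1)/4 = 1.375.
Right endpoints: 2.375, 3.75, 5.125, 6.5.
f(2.375) ≈ -0.9993, f(3.75) ≈ 0.9380, f(5.125) ≈ -0.7347, f(6.5) ≈ 0.4202.
Sum = Δs · [f(2.375) + f(3.75) + f(5.125) + f(6.5)].
Sum ≈ -0.5168.

-0.5168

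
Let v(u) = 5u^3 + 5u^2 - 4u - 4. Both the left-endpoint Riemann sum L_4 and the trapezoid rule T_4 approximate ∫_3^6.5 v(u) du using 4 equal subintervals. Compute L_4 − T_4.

-608.2890625

L_4 ≈ 1888.051758.
T_4 ≈ 2496.340820.
L_4 − T_4 = -608.2890625.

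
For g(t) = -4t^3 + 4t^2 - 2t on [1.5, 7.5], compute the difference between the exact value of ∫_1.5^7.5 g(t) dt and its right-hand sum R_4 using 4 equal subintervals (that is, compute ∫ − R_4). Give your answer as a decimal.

Exact integral: ∫_1.5^7.5 g(t) dt = -2655.
R_4 = -3870.
Error = -2655 − (-3870) = 1215.

1215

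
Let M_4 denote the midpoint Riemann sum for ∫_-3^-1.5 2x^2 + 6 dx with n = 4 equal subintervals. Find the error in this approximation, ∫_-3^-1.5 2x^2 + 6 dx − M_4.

0.03515625

Exact integral: ∫_-3^-1.5 f(x) dx = 24.75.
M_4 = 24.71484375.
Error = 24.75 − 24.71484375 = 0.03515625.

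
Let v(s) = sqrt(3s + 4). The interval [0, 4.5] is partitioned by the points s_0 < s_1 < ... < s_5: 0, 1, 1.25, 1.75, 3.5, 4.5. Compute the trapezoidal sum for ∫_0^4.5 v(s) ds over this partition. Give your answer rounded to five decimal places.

14.44660

Subinterval widths: 1, 0.25, 0.5, 1.75, 1.
v(0) ≈ 2.00000, v(1) ≈ 2.64575, v(1.25) ≈ 2.78388, v(1.75) ≈ 3.04138, v(3.5) ≈ 3.80789, v(4.5) ≈ 4.18330.
On each subinterval the trapezoid contributes (Δs_i/2)·[v(s_{i-1}) + v(s_i)].
Sum ≈ 14.44660.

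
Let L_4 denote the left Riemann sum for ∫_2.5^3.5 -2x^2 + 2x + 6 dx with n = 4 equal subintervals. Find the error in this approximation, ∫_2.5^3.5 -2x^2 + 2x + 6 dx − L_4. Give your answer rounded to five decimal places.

-1.22917

Exact integral: ∫_2.5^3.5 f(x) dx ≈ -6.1666667.
L_4 = -4.9375.
Error ≈ -6.1666667 − (-4.9375) ≈ -1.22917.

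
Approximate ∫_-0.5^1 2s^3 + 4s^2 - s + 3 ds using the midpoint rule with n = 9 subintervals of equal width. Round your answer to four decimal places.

Δs = (1 − (-0.5))/9 = 1/6.
Midpoints: -5/12, -0.25, -1/12, 1/12, 0.25, 5/12, 7/12, 0.75, 11/12.
f(-5/12) = 3427/864, f(-0.25) = 3.46875, f(-1/12) = 2687/864, f(1/12) = 2545/864, f(0.25) = 3.03125, f(5/12) = 2957/864, f(7/12) = 3607/864, f(0.75) = 5.34375, f(11/12) = 6035/864.
Sum = Δs · [f(-5/12) + f(-0.25) + f(-1/12) + ...].
Sum ≈ 6.0747.

6.0747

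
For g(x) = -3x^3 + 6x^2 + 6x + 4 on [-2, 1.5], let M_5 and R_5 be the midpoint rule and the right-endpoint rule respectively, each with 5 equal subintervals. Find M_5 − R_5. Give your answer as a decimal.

M_5 = 38.5240625.
R_5 = 33.7925.
M_5 − R_5 = 4.7315625.

4.7315625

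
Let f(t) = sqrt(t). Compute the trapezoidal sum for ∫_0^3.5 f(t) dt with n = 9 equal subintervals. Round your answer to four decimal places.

Δt = (3.5 − 0)/9 = 7/18.
f(0) ≈ 0.0000, f(7/18) ≈ 0.6236, f(7/9) ≈ 0.8819, f(7/6) ≈ 1.0801, f(14/9) ≈ 1.2472, f(35/18) ≈ 1.3944, f(7/3) ≈ 1.5275, f(49/18) ≈ 1.6499, f(28/9) ≈ 1.7638, f(3.5) ≈ 1.8708.
T_9 = (Δt/2)·[f(t_0) + 2f(t_1) + ... + 2f(t_{8}) + f(t_9)].
Sum ≈ 4.3182.

4.3182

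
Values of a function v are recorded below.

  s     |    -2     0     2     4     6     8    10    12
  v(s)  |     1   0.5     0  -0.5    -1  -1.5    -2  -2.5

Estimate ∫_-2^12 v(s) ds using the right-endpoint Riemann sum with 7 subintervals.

Δs = 2.
Sum = 2·[0.5 + 0 + (-0.5) + (-1) + (-1.5) + (-2) + (-2.5)] = -14.

-14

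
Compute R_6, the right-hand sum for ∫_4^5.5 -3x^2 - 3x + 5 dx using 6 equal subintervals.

Δx = (5.5 − 4)/6 = 0.25.
Right endpoints: 4.25, 4.5, 4.75, 5, 5.25, 5.5.
f(4.25) = -61.9375, f(4.5) = -69.25, f(4.75) = -76.9375, f(5) = -85, f(5.25) = -93.4375, f(5.5) = -102.25.
Sum = Δx · [f(4.25) + f(4.5) + f(4.75) + ...].
Sum = -122.203125.

-122.203125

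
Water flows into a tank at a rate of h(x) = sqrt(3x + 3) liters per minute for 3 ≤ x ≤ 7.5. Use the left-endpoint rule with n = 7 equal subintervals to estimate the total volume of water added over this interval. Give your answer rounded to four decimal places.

18.8633

Δx = (7.5 − 3)/7 = 9/14.
Left endpoints: 3, 51/14, 30/7, 69/14, 39/7, 87/14, 48/7.
h(3) ≈ 3.4641, h(51/14) ≈ 3.7321, h(30/7) ≈ 3.9821, h(69/14) ≈ 4.2173, h(39/7) ≈ 4.4401, h(87/14) ≈ 4.6522, h(48/7) ≈ 4.8550.
Sum = Δx · [h(3) + h(51/14) + h(30/7) + ...].
Sum ≈ 18.8633.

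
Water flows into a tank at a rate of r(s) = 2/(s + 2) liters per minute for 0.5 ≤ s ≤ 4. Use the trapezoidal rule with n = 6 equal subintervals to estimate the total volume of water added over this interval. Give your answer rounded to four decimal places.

Δs = (4 − 0.5)/6 = 7/12.
r(0.5) = 0.8, r(13/12) = 24/37, r(5/3) = 6/11, r(2.25) = 8/17, r(17/6) = 12/29, r(41/12) = 24/65, r(4) = 1/3.
T_6 = (Δs/2)·[r(s_0) + 2r(s_1) + ... + 2r(s_{5}) + r(s_6)].
Sum ≈ 1.7584.

1.7584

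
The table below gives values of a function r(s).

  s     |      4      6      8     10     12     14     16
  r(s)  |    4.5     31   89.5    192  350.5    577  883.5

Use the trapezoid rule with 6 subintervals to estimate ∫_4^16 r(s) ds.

3368

Δs = 2.
T_6 = (2/2)·[4.5 + 2·31 + 2·89.5 + 2·192 + 2·350.5 + 2·577 + 883.5] = 3368.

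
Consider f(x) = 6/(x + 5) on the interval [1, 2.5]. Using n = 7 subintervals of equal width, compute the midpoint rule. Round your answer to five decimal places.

Δx = (2.5 − 1)/7 = 3/14.
Midpoints: 31/28, 37/28, 43/28, 1.75, 55/28, 61/28, 67/28.
f(31/28) = 56/57, f(37/28) = 56/59, f(43/28) = 56/61, f(1.75) = 8/9, f(55/28) = 56/65, f(61/28) = 56/67, f(67/28) = 56/69.
Sum = Δx · [f(31/28) + f(37/28) + f(43/28) + ...].
Sum ≈ 1.33875.

1.33875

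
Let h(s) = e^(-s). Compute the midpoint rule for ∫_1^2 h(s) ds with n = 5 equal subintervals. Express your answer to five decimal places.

Δs = (2 − 1)/5 = 0.2.
Midpoints: 1.1, 1.3, 1.5, 1.7, 1.9.
h(1.1) ≈ 0.33287, h(1.3) ≈ 0.27253, h(1.5) ≈ 0.22313, h(1.7) ≈ 0.18268, h(1.9) ≈ 0.14957.
Sum = Δs · [h(1.1) + h(1.3) + h(1.5) + h(1.7) + h(1.9)].
Sum ≈ 0.23216.

0.23216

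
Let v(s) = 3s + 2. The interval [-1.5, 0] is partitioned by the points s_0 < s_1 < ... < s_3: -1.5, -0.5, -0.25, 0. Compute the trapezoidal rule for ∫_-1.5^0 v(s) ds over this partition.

Subinterval widths: 1, 0.25, 0.25.
v(-1.5) = -2.5, v(-0.5) = 0.5, v(-0.25) = 1.25, v(0) = 2.
On each subinterval the trapezoid contributes (Δs_i/2)·[v(s_{i-1}) + v(s_i)].
Sum = -0.375.

-0.375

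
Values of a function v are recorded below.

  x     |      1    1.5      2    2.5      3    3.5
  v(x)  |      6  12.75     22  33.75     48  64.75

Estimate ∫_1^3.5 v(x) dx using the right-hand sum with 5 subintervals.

90.625

Δx = 0.5.
Sum = 0.5·[12.75 + 22 + 33.75 + 48 + 64.75] = 90.625.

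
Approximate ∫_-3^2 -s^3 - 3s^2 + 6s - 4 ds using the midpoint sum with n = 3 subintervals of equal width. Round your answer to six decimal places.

Δs = (2 − (-3))/3 = 5/3.
Midpoints: -13/6, -0.5, 7/6.
f(-13/6) = -4517/216, f(-0.5) = -7.625, f(7/6) = -577/216.
Sum = Δs · [f(-13/6) + f(-0.5) + f(7/6)].
Sum ≈ -52.013889.

-52.013889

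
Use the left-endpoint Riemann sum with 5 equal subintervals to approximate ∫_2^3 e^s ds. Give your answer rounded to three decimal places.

11.469

Δs = (3 − 2)/5 = 0.2.
Left endpoints: 2, 2.2, 2.4, 2.6, 2.8.
f(2) ≈ 7.389, f(2.2) ≈ 9.025, f(2.4) ≈ 11.023, f(2.6) ≈ 13.464, f(2.8) ≈ 16.445.
Sum = Δs · [f(2) + f(2.2) + f(2.4) + f(2.6) + f(2.8)].
Sum ≈ 11.469.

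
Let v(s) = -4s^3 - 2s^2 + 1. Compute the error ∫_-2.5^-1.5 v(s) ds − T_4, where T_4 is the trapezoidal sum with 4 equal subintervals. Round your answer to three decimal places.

Exact integral: ∫_-2.5^-1.5 v(s) ds ≈ 26.83333.
T_4 = 27.0625.
Error ≈ 26.83333 − 27.0625 ≈ -0.229.

-0.229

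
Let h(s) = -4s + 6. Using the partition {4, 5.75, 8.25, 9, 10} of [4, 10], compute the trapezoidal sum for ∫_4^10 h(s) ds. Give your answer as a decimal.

-132

Subinterval widths: 1.75, 2.5, 0.75, 1.
h(4) = -10, h(5.75) = -17, h(8.25) = -27, h(9) = -30, h(10) = -34.
On each subinterval the trapezoid contributes (Δs_i/2)·[h(s_{i-1}) + h(s_i)].
Sum = -132.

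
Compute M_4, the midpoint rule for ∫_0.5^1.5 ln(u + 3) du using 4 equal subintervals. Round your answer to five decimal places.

Δu = (1.5 − 0.5)/4 = 0.25.
Midpoints: 0.625, 0.875, 1.125, 1.375.
f(0.625) ≈ 1.28785, f(0.875) ≈ 1.35455, f(1.125) ≈ 1.41707, f(1.375) ≈ 1.47591.
Sum = Δu · [f(0.625) + f(0.875) + f(1.125) + f(1.375)].
Sum ≈ 1.38384.

1.38384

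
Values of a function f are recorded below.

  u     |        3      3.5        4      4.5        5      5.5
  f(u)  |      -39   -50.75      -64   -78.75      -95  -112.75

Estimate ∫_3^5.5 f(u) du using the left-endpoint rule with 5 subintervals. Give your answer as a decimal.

Δu = 0.5.
Sum = 0.5·[(-39) + (-50.75) + (-64) + (-78.75) + (-95)] = -163.75.

-163.75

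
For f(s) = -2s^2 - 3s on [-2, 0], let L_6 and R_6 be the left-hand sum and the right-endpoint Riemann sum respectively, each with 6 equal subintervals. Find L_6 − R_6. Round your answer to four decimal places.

L_6 ≈ 0.259259.
R_6 ≈ 0.925926.
L_6 − R_6 ≈ -0.6667.

-0.6667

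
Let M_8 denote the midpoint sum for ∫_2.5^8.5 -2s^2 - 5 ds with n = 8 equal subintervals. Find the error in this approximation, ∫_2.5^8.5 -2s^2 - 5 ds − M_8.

Exact integral: ∫_2.5^8.5 f(s) ds = -429.
M_8 = -428.4375.
Error = -429 − (-428.4375) = -0.5625.

-0.5625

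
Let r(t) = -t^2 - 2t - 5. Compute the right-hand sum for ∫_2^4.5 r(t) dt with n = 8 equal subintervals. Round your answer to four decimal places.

-59.8193

Δt = (4.5 − 2)/8 = 0.3125.
Right endpoints: 2.3125, 2.625, 2.9375, 3.25, 3.5625, 3.875, 4.1875, 4.5.
r(2.3125) = -14.97265625, r(2.625) = -17.140625, r(2.9375) = -19.50390625, r(3.25) = -22.0625, r(3.5625) = -24.81640625, r(3.875) = -27.765625, r(4.1875) = -30.91015625, r(4.5) = -34.25.
Sum = Δt · [r(2.3125) + r(2.625) + r(2.9375) + ...].
Sum ≈ -59.8193.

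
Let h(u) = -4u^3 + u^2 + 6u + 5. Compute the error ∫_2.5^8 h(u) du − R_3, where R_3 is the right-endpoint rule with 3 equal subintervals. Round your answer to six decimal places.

1927.877315

Exact integral: ∫_2.5^8 h(u) du ≈ -3690.72916667.
R_3 ≈ -5618.60648148.
Error ≈ -3690.72916667 − (-5618.60648148) ≈ 1927.877315.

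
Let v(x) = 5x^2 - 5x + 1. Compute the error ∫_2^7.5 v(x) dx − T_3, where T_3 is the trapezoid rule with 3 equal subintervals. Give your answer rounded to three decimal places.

Exact integral: ∫_2^7.5 v(x) dx ≈ 564.66667.
T_3 ≈ 580.07176.
Error ≈ 564.66667 − 580.07176 ≈ -15.405.

-15.405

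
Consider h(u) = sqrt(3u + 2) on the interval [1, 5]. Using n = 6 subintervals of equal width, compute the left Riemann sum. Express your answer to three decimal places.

Δu = (5 − 1)/6 = 2/3.
Left endpoints: 1, 5/3, 7/3, 3, 11/3, 13/3.
h(1) ≈ 2.236, h(5/3) ≈ 2.646, h(7/3) ≈ 3.000, h(3) ≈ 3.317, h(11/3) ≈ 3.606, h(13/3) ≈ 3.873.
Sum = Δu · [h(1) + h(5/3) + h(7/3) + ...].
Sum ≈ 12.451.

12.451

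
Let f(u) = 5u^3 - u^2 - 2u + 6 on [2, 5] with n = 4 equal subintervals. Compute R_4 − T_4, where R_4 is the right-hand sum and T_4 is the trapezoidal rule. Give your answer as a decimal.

R_4 = 942.984375.
T_4 = 733.734375.
R_4 − T_4 = 209.25.

209.25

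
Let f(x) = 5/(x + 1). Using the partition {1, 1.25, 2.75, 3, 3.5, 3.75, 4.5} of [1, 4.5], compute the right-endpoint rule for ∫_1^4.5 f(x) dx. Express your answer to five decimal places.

Subinterval widths: 0.25, 1.5, 0.25, 0.5, 0.25, 0.75.
Right endpoints: 1.25, 2.75, 3, 3.5, 3.75, 4.5.
f(1.25) = 20/9, f(2.75) = 4/3, f(3) = 1.25, f(3.5) = 10/9, f(3.75) = 20/19, f(4.5) = 10/11.
Sum = Σ Δx_i · f(x_i).
Sum ≈ 4.36859.

4.36859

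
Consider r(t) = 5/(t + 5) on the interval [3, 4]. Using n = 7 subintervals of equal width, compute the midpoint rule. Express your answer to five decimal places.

0.58890

Δt = (4 − 3)/7 = 1/7.
Midpoints: 43/14, 45/14, 47/14, 3.5, 51/14, 53/14, 55/14.
r(43/14) = 70/113, r(45/14) = 14/23, r(47/14) = 70/117, r(3.5) = 10/17, r(51/14) = 70/121, r(53/14) = 70/123, r(55/14) = 0.56.
Sum = Δt · [r(43/14) + r(45/14) + r(47/14) + ...].
Sum ≈ 0.58890.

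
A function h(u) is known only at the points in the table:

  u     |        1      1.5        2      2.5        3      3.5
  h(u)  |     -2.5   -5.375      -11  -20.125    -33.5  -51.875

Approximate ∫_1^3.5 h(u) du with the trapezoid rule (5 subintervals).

-48.59375

Δu = 0.5.
T_5 = (0.5/2)·[(-2.5) + 2·(-5.375) + 2·(-11) + 2·(-20.125) + 2·(-33.5) + (-51.875)] = -48.59375.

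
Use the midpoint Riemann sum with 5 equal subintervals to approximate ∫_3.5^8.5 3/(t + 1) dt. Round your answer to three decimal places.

2.237

Δt = (8.5 − 3.5)/5 = 1.
Midpoints: 4, 5, 6, 7, 8.
f(4) = 0.6, f(5) = 0.5, f(6) = 3/7, f(7) = 0.375, f(8) = 1/3.
Sum = Δt · [f(4) + f(5) + f(6) + f(7) + f(8)].
Sum ≈ 2.237.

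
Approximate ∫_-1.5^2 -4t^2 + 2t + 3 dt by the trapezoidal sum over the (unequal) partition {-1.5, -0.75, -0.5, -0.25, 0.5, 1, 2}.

-4.25

Subinterval widths: 0.75, 0.25, 0.25, 0.75, 0.5, 1.
f(-1.5) = -9, f(-0.75) = -0.75, f(-0.5) = 1, f(-0.25) = 2.25, f(0.5) = 3, f(1) = 1, f(2) = -9.
On each subinterval the trapezoid contributes (Δt_i/2)·[f(t_{i-1}) + f(t_i)].
Sum = -4.25.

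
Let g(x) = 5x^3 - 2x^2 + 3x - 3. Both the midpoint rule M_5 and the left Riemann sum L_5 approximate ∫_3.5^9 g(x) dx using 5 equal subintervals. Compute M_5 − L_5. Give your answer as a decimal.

M_5 = 7591.9971875.
L_5 = 5924.3525.
M_5 − L_5 = 1667.6446875.

1667.6446875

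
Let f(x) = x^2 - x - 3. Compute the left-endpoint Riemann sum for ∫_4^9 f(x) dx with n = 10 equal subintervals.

159.375

Δx = (9 − 4)/10 = 0.5.
Left endpoints: 4, 4.5, 5, 5.5, 6, 6.5, 7, 7.5, 8, 8.5.
f(4) = 9, f(4.5) = 12.75, f(5) = 17, f(5.5) = 21.75, f(6) = 27, f(6.5) = 32.75, f(7) = 39, f(7.5) = 45.75, f(8) = 53, f(8.5) = 60.75.
Sum = Δx · [f(4) + f(4.5) + f(5) + ...].
Sum = 159.375.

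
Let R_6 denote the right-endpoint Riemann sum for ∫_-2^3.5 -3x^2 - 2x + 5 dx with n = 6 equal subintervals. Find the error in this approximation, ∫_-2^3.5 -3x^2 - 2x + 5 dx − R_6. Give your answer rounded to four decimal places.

Exact integral: ∫_-2^3.5 f(x) dx = -31.625.
R_6 ≈ -50.321181.
Error ≈ -31.625 − (-50.321181) ≈ 18.6962.

18.6962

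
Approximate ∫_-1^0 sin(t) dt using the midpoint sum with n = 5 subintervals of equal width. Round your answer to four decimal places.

-0.4605

Δt = (0 − (-1))/5 = 0.2.
Midpoints: -0.9, -0.7, -0.5, -0.3, -0.1.
f(-0.9) ≈ -0.7833, f(-0.7) ≈ -0.6442, f(-0.5) ≈ -0.4794, f(-0.3) ≈ -0.2955, f(-0.1) ≈ -0.0998.
Sum = Δt · [f(-0.9) + f(-0.7) + f(-0.5) + f(-0.3) + f(-0.1)].
Sum ≈ -0.4605.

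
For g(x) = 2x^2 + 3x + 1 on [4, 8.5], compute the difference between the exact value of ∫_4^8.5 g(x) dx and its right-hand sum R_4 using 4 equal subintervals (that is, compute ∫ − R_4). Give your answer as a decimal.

Exact integral: ∫_4^8.5 g(x) dx = 455.625.
R_4 = 528.3984375.
Error = 455.625 − 528.3984375 = -72.7734375.

-72.7734375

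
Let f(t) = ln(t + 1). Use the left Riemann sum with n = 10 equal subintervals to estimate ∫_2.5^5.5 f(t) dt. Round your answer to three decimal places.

Δt = (5.5 − 2.5)/10 = 0.3.
Left endpoints: 2.5, 2.8, 3.1, 3.4, 3.7, 4, 4.3, 4.6, 4.9, 5.2.
f(2.5) ≈ 1.253, f(2.8) ≈ 1.335, f(3.1) ≈ 1.411, f(3.4) ≈ 1.482, f(3.7) ≈ 1.548, f(4) ≈ 1.609, f(4.3) ≈ 1.668, f(4.6) ≈ 1.723, f(4.9) ≈ 1.775, f(5.2) ≈ 1.825.
Sum = Δt · [f(2.5) + f(2.8) + f(3.1) + ...].
Sum ≈ 4.688.

4.688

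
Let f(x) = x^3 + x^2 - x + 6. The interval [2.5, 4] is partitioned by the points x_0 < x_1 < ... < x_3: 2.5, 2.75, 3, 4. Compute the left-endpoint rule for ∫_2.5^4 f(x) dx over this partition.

53.24609375

Subinterval widths: 0.25, 0.25, 1.
Left endpoints: 2.5, 2.75, 3.
f(2.5) = 25.375, f(2.75) = 31.609375, f(3) = 39.
Sum = Σ Δx_i · f(x_i).
Sum = 53.24609375.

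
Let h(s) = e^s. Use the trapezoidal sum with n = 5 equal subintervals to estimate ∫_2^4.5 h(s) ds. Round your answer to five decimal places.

Δs = (4.5 − 2)/5 = 0.5.
h(2) ≈ 7.38906, h(2.5) ≈ 12.18249, h(3) ≈ 20.08554, h(3.5) ≈ 33.11545, h(4) ≈ 54.59815, h(4.5) ≈ 90.01713.
T_5 = (Δs/2)·[h(s_0) + 2h(s_1) + ... + 2h(s_{4}) + h(s_5)].
Sum ≈ 84.34236.

84.34236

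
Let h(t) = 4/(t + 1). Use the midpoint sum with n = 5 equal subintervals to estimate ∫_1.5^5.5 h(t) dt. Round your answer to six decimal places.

3.807788

Δt = (5.5 − 1.5)/5 = 0.8.
Midpoints: 1.9, 2.7, 3.5, 4.3, 5.1.
h(1.9) = 40/29, h(2.7) = 40/37, h(3.5) = 8/9, h(4.3) = 40/53, h(5.1) = 40/61.
Sum = Δt · [h(1.9) + h(2.7) + h(3.5) + h(4.3) + h(5.1)].
Sum ≈ 3.807788.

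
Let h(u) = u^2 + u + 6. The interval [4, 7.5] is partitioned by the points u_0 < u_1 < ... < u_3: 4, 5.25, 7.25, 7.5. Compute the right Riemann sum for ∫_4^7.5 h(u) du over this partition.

197.578125

Subinterval widths: 1.25, 2, 0.25.
Right endpoints: 5.25, 7.25, 7.5.
h(5.25) = 38.8125, h(7.25) = 65.8125, h(7.5) = 69.75.
Sum = Σ Δu_i · h(u_i).
Sum = 197.578125.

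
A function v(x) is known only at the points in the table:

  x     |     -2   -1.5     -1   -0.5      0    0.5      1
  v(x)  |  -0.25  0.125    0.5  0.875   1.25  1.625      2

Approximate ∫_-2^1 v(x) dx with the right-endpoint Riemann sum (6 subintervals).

3.1875

Δx = 0.5.
Sum = 0.5·[0.125 + 0.5 + 0.875 + 1.25 + 1.625 + 2] = 3.1875.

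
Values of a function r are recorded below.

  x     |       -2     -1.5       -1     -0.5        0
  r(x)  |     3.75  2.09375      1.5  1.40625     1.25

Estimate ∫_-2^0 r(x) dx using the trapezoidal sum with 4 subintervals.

3.75

Δx = 0.5.
T_4 = (0.5/2)·[3.75 + 2·2.09375 + 2·1.5 + 2·1.40625 + 1.25] = 3.75.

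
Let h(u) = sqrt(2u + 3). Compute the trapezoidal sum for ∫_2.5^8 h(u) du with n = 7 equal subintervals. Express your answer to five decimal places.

Δu = (8 − 2.5)/7 = 11/14.
h(2.5) ≈ 2.82843, h(23/7) ≈ 3.09377, h(57/14) ≈ 3.33809, h(34/7) ≈ 3.56571, h(79/14) ≈ 3.77964, h(45/7) ≈ 3.98210, h(101/14) ≈ 4.17475, h(8) ≈ 4.35890.
T_7 = (Δu/2)·[h(u_0) + 2h(u_1) + ... + 2h(u_{6}) + h(u_7)].
Sum ≈ 20.05751.

20.05751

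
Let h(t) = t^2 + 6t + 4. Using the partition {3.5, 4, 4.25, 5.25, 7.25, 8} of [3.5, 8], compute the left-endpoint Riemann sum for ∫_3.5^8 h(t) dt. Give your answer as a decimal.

Subinterval widths: 0.5, 0.25, 1, 2, 0.75.
Left endpoints: 3.5, 4, 4.25, 5.25, 7.25.
h(3.5) = 37.25, h(4) = 44, h(4.25) = 47.5625, h(5.25) = 63.0625, h(7.25) = 100.0625.
Sum = Σ Δt_i · h(t_i).
Sum = 278.359375.

278.359375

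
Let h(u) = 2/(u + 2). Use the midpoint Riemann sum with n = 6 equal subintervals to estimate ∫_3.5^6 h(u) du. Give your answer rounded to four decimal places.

0.7491

Δu = (6 − 3.5)/6 = 5/12.
Midpoints: 89/24, 4.125, 109/24, 119/24, 5.375, 139/24.
h(89/24) = 48/137, h(4.125) = 16/49, h(109/24) = 48/157, h(119/24) = 48/167, h(5.375) = 16/59, h(139/24) = 48/187.
Sum = Δu · [h(89/24) + h(4.125) + h(109/24) + ...].
Sum ≈ 0.7491.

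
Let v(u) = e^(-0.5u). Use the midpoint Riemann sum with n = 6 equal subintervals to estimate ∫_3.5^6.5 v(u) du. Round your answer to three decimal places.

Δu = (6.5 − 3.5)/6 = 0.5.
Midpoints: 3.75, 4.25, 4.75, 5.25, 5.75, 6.25.
v(3.75) ≈ 0.153, v(4.25) ≈ 0.119, v(4.75) ≈ 0.093, v(5.25) ≈ 0.072, v(5.75) ≈ 0.056, v(6.25) ≈ 0.044.
Sum = Δu · [v(3.75) + v(4.25) + v(4.75) + ...].
Sum ≈ 0.269.

0.269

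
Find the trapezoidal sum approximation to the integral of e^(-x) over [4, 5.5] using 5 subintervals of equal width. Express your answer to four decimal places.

0.0143

Δx = (5.5 − 4)/5 = 0.3.
f(4) ≈ 0.0183, f(4.3) ≈ 0.0136, f(4.6) ≈ 0.0101, f(4.9) ≈ 0.0074, f(5.2) ≈ 0.0055, f(5.5) ≈ 0.0041.
T_5 = (Δx/2)·[f(x_0) + 2f(x_1) + ... + 2f(x_{4}) + f(x_5)].
Sum ≈ 0.0143.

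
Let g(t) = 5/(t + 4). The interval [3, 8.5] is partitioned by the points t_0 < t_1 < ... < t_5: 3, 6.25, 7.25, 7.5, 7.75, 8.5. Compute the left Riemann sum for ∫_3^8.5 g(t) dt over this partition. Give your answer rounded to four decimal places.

Subinterval widths: 3.25, 1, 0.25, 0.25, 0.75.
Left endpoints: 3, 6.25, 7.25, 7.5, 7.75.
g(3) = 5/7, g(6.25) = 20/41, g(7.25) = 4/9, g(7.5) = 10/23, g(7.75) = 20/47.
Sum = Σ Δt_i · g(t_i).
Sum ≈ 3.3482.

3.3482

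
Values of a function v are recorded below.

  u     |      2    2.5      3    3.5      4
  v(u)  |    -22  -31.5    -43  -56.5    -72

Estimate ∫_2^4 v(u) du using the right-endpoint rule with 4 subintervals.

Δu = 0.5.
Sum = 0.5·[(-31.5) + (-43) + (-56.5) + (-72)] = -101.5.

-101.5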